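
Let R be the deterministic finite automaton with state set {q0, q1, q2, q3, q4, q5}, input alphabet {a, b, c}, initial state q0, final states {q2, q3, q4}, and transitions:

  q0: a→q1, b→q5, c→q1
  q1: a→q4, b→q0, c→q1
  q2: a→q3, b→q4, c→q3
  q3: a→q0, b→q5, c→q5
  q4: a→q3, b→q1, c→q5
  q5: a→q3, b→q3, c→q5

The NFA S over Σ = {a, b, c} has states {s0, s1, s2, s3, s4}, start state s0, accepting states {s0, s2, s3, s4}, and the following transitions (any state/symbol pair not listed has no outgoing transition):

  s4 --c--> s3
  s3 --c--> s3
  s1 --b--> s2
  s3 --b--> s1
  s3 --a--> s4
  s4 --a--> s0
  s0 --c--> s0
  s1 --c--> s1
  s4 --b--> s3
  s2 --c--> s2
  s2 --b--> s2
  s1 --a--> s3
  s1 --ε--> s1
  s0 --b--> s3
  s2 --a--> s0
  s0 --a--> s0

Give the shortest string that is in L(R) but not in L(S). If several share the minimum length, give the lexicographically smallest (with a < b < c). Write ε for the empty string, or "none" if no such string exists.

The string bb is accepted by R but not by S.
No shorter string lies in the difference, and bb is the lexicographically first length-2 string in L(R) \ L(S).

bb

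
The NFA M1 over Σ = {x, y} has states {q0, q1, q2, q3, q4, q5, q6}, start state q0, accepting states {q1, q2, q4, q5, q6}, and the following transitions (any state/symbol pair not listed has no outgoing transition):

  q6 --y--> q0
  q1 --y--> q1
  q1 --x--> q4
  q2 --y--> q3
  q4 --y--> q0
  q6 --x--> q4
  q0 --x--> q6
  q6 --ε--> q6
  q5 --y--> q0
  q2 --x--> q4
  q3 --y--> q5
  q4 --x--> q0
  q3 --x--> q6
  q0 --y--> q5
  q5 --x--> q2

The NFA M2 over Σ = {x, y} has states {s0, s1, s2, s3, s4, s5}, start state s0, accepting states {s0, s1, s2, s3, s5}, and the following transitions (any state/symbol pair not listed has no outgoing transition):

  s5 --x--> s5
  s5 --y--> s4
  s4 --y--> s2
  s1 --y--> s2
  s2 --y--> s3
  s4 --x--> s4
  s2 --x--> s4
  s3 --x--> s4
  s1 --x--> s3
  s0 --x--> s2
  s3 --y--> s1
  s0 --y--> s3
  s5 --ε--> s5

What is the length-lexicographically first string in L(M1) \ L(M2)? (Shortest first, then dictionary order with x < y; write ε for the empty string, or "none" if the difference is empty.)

xx

The string xx is accepted by M1 but not by M2.
No shorter string lies in the difference, and xx is the lexicographically first length-2 string in L(M1) \ L(M2).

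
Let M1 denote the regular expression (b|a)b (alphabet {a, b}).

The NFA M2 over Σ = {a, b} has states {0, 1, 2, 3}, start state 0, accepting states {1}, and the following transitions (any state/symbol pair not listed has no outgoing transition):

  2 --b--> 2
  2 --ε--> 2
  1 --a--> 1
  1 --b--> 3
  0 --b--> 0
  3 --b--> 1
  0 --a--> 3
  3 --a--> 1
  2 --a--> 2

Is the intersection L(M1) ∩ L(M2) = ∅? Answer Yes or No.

The string ab is accepted by both M1 and M2.
Hence L(M1) ∩ L(M2) ≠ ∅.

No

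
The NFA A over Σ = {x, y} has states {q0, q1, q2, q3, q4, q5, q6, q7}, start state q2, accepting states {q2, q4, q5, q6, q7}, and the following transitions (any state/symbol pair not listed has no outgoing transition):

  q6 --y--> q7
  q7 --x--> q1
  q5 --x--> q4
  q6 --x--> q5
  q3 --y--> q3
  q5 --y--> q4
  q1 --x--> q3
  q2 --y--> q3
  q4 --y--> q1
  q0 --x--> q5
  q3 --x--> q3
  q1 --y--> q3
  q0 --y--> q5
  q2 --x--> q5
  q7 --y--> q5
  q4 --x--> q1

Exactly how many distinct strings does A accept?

4

The useful subgraph on states {q2, q4, q5} is acyclic, so L(A) is finite; the longest accepting path visits 3 useful states, giving maximum string length 2.
Counting accepting paths from q2 by length: 1 of length 0, 1 of length 1, 2 of length 2. Total 4.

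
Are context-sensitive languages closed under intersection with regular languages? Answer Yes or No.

Yes

Every regular language is context-sensitive, and context-sensitive languages are closed under intersection (an LBA runs the DFA check and then the LBA for L on the same linear tape).
So the context-sensitive languages are closed under intersection with a regular language.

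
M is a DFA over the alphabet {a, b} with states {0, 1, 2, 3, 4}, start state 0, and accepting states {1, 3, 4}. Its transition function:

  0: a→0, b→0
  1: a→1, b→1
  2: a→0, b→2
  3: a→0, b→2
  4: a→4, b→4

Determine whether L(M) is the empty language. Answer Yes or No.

The states reachable from the start state are {0}.
None of the accepting states {1, 3, 4} is reachable, so no string is accepted and L(M) = ∅.

Yes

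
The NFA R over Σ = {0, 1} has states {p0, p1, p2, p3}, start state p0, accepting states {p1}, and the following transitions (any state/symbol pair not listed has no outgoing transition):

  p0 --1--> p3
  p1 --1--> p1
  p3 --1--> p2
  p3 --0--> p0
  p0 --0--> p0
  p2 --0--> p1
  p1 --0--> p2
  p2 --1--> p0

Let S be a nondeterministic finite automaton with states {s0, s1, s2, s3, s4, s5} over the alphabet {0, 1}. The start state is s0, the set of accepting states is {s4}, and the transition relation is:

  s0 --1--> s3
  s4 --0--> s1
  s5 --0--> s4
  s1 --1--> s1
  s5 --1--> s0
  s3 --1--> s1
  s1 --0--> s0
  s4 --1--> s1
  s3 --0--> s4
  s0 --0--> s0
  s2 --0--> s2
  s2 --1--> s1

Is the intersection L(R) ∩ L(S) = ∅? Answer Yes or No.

Yes

Exploring the product automaton R × S from the start pair (p0, s0), following both machines on each input symbol, reaches 12 state pairs: (p0, s0), (p3, s3), (p0, s4), (p2, s1), (p0, s1), (p3, s1), (p1, s0), (p2, s0), (p1, s3), (p0, s3), (p2, s4), (p1, s1).
R accepts in {p1} and S accepts in {s4}; no reachable pair has both components accepting, so no string drives both machines to acceptance simultaneously and L(R) ∩ L(S) = ∅.
So no string is accepted by both, and the intersection is empty.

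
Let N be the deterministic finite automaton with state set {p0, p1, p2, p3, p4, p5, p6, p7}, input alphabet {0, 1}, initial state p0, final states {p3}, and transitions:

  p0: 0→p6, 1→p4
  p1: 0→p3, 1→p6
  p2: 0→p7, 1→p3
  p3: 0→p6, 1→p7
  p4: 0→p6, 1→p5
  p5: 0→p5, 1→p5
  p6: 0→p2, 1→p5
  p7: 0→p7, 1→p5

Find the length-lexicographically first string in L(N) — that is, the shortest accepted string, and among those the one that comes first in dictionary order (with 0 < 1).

001

A breadth-first search from p0 reaches an accepting state first via the path p0 → p6 → p2 → p3 on input 001.
No string of length < 3 is accepted (BFS exhausts all shorter strings without reaching an accepting state), and 001 is the lexicographically least accepting string of length 3.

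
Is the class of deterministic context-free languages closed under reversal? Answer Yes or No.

No

L = {c bⁿaⁿ : n≥0} ∪ {d b²ⁿaⁿ : n≥0} is a DCFL: the first symbol tells a deterministic PDA whether to pop one or two b's per a. Its reversal Lᴿ = {aⁿbⁿ c : n≥0} ∪ {aⁿb²ⁿ d : n≥0} is not. DCFLs are closed under right quotient by regular languages, and Lᴿ/{c, d} = {aⁿbⁿ : n≥0} ∪ {aⁿb²ⁿ : n≥0} — the standard context-free language accepted by no deterministic PDA (intuitively the machine would have to commit to a b-to-a ratio before the distinguishing marker arrives; formally, a DPDA for it would have a single run on aⁿb²ⁿ, accepting after the prefix aⁿbⁿ and accepting again after n more b's; an ordinary PDA that simulates it on a's and b's and, at any moment when it is accepting, may switch to reading only a fresh letter e while feeding each e to the simulation as a b, would accept aⁱbʲeᵏ (k≥1) exactly when both aⁱbʲ and aⁱbʲ⁺ᵏ are in the language, i.e. its language intersected with the regular set a*b*e⁺ would be exactly {aⁿbⁿeⁿ : n≥1} — impossible, since context-free languages are closed under intersection with regular sets and {aⁿbⁿeⁿ} is not context-free). So Lᴿ cannot be a DCFL.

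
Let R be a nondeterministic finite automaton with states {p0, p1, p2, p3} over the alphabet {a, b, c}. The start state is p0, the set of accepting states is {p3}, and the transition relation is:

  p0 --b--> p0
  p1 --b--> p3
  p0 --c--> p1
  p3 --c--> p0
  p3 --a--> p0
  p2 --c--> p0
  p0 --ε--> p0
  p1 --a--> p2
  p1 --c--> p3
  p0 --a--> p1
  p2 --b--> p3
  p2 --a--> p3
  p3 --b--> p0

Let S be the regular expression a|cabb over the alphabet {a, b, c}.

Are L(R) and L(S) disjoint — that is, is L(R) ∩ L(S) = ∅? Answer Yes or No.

Yes

Converting the expression S to a DFA (subset construction, then merging equivalent states) gives the minimal DFA with states {s0, s1, s2, s3, s4, s5}, start state s0, accepting states {s1} and transitions s0: a→s1, b→s2, c→s3; s1: a→s2, b→s2, c→s2; s2: a→s2, b→s2, c→s2; s3: a→s4, b→s2, c→s2; s4: a→s2, b→s5, c→s2; s5: a→s2, b→s1, c→s2.
Exploring the product automaton R × S from the start pair (p0, s0), following both machines on each input symbol, reaches 10 state pairs: (p0, s0), (p1, s1), (p0, s2), (p1, s3), (p2, s2), (p3, s2), (p1, s2), (p2, s4), (p3, s5), (p0, s1).
R accepts in {p3} and S accepts in {s1}; no reachable pair has both components accepting, so no string drives both machines to acceptance simultaneously and L(R) ∩ L(S) = ∅.
So no string is accepted by both, and the intersection is empty.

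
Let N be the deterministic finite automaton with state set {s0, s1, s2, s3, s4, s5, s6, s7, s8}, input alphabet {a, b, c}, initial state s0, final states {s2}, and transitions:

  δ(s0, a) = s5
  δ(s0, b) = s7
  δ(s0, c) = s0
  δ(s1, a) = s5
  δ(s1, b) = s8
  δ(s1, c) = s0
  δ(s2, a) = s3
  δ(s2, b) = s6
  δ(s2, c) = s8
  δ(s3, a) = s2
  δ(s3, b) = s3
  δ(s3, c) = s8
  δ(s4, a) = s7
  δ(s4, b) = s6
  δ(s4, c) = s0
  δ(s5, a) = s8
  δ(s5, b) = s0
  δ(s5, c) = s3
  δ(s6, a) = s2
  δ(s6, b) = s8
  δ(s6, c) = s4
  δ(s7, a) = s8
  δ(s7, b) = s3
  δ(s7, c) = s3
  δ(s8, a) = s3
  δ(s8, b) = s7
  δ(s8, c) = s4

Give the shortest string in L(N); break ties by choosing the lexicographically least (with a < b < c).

aca

A breadth-first search from s0 reaches an accepting state first via the path s0 → s5 → s3 → s2 on input aca.
No string of length < 3 is accepted (BFS exhausts all shorter strings without reaching an accepting state), and aca is the lexicographically least accepting string of length 3.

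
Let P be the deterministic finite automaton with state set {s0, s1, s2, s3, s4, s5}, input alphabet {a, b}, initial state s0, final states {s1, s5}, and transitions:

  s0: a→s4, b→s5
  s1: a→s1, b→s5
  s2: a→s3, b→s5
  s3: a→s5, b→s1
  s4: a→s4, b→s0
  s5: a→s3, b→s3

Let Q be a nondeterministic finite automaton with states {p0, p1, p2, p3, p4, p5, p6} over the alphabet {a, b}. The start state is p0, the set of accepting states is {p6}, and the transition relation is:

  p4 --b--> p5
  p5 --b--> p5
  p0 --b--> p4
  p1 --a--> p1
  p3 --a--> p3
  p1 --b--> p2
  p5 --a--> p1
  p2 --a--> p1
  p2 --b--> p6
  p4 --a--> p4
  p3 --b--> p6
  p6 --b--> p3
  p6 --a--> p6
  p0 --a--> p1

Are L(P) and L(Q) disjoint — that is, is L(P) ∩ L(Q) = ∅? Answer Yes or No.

No

The string abb is accepted by both P and Q.
Hence L(P) ∩ L(Q) ≠ ∅.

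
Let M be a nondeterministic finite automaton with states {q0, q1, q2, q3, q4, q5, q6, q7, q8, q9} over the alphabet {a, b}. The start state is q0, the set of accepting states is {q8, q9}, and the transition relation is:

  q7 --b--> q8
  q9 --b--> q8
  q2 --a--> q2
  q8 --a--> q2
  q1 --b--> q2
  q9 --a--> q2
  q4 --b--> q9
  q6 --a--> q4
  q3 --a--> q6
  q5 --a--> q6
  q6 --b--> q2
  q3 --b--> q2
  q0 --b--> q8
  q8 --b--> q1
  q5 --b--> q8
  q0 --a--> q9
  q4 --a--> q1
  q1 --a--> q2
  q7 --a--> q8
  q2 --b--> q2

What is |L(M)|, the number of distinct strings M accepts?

The useful subgraph on states {q0, q8, q9} is acyclic, so L(M) is finite; the longest accepting path visits 3 useful states, giving maximum string length 2.
Counting accepting paths from q0 by length: 2 of length 1, 1 of length 2. Total 3.

3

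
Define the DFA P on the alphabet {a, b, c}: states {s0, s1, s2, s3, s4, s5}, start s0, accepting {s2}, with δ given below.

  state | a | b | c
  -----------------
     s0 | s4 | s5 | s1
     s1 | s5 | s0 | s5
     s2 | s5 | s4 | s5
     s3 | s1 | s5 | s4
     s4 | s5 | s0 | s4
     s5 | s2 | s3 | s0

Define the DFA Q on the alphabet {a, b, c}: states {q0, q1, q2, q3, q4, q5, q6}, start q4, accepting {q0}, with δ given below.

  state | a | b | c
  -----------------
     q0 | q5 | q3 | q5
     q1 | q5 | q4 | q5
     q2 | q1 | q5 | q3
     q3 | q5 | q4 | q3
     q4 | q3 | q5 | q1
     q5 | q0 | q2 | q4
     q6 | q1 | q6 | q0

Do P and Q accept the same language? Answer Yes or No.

Exploring the product automaton P × Q from the start pair (s0, q4), following both machines on each input symbol, reaches 6 state pairs: (s0, q4), (s4, q3), (s5, q5), (s1, q1), (s2, q0), (s3, q2).
P accepts in {s2} and Q accepts in {q0}. In every reachable pair the two components are either both accepting — (s2, q0) — or both non-accepting, so no string is accepted by exactly one of the machines: L(P) \ L(Q) and L(Q) \ L(P) are both empty.
Hence every string is accepted by P iff it is accepted by Q, and the two languages coincide.

Yes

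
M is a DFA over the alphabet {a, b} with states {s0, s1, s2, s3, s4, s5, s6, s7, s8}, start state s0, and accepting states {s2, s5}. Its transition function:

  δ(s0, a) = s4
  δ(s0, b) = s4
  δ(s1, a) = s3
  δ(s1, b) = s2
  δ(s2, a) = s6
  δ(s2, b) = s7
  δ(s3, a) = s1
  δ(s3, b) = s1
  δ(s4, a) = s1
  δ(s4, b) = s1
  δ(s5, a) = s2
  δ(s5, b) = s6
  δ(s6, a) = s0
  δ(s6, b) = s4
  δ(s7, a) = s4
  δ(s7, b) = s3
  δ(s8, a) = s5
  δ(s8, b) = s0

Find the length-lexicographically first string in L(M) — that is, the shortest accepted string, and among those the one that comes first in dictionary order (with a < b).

aab

A breadth-first search from s0 reaches an accepting state first via the path s0 → s4 → s1 → s2 on input aab.
No string of length < 3 is accepted (BFS exhausts all shorter strings without reaching an accepting state), and aab is the lexicographically least accepting string of length 3.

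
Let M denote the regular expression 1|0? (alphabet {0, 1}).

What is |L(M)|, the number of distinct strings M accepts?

The expression has no Kleene star, so L(M) is finite. Expanding the alternatives gives {ε, 0, 1}.
That is 1 of length 0, 2 of length 1: 3 strings in all.

3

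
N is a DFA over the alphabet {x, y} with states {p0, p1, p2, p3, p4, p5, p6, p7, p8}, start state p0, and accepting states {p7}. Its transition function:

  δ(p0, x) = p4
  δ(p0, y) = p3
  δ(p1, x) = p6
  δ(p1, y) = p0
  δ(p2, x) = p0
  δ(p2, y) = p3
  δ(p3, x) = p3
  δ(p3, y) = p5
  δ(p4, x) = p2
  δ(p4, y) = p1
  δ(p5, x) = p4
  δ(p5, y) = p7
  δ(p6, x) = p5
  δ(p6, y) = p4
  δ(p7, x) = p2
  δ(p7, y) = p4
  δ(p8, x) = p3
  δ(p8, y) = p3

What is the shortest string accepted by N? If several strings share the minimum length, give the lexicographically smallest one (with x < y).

yyy

A breadth-first search from p0 reaches an accepting state first via the path p0 → p3 → p5 → p7 on input yyy.
No string of length < 3 is accepted (BFS exhausts all shorter strings without reaching an accepting state), and yyy is the lexicographically least accepting string of length 3.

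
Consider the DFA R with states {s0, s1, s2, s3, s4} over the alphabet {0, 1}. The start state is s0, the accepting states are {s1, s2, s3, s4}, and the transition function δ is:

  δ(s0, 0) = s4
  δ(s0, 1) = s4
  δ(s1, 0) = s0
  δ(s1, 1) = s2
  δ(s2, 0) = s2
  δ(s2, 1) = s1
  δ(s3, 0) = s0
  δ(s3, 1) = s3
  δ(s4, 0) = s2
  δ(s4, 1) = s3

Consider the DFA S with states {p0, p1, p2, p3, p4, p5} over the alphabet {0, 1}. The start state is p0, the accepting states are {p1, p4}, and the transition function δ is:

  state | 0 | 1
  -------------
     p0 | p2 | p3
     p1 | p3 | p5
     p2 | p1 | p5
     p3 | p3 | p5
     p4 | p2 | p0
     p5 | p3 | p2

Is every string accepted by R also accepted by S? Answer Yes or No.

The string 0 is in L(R) but not in L(S).
So L(R) ⊄ L(S).

No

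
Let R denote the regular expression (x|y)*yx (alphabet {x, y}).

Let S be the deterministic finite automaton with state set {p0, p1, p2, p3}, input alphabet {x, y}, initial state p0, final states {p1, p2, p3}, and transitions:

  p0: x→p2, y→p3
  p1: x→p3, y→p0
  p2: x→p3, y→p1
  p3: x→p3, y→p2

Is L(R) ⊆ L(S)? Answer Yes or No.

Converting the expression R to a DFA (subset construction, then merging equivalent states) gives the minimal DFA with states {r0, r1, r2}, start state r0, accepting states {r2} and transitions r0: x→r0, y→r1; r1: x→r2, y→r1; r2: x→r0, y→r1.
Exploring the product automaton R × S from the start pair (r0, p0), following both machines on each input symbol, reaches 9 state pairs: (r0, p0), (r0, p2), (r1, p3), (r0, p3), (r1, p1), (r2, p3), (r1, p2), (r1, p0), (r2, p2).
R accepts in {r2} and S accepts in {p1, p2, p3}. The reachable pairs whose R-component is accepting are (r2, p3), (r2, p2); in each of them the S-component is accepting too, so the product for L(R) \ L(S) (R-component accepting, S-component rejecting) has no reachable accepting pair and the difference is empty.
Hence every string in L(R) is also in L(S).

Yes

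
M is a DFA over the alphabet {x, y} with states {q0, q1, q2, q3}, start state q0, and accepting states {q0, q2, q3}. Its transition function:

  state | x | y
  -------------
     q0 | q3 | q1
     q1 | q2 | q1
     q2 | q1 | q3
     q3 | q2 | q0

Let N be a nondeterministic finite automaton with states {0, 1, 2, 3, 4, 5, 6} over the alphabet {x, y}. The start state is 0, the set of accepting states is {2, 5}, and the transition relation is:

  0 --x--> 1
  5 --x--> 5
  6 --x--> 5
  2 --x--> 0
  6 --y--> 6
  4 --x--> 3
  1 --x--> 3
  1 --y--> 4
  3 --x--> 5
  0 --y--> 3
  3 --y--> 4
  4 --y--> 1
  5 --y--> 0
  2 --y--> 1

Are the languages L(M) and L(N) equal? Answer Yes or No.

No

The empty string ε is accepted by M but rejected by N.
So L(M) ≠ L(N).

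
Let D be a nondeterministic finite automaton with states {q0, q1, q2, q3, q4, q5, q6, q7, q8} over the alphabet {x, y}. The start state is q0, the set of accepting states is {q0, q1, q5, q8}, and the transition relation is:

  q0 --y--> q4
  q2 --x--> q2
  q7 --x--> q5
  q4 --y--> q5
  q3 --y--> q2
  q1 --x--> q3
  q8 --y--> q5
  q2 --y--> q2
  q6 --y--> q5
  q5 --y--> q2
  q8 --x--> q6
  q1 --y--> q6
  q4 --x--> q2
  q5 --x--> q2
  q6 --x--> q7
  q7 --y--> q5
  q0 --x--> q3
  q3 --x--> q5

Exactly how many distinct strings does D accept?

The useful subgraph on states {q0, q3, q4, q5} is acyclic, so L(D) is finite; the longest accepting path visits 3 useful states, giving maximum string length 2.
Counting accepting paths from q0 by length: 1 of length 0, 2 of length 2. Total 3.

3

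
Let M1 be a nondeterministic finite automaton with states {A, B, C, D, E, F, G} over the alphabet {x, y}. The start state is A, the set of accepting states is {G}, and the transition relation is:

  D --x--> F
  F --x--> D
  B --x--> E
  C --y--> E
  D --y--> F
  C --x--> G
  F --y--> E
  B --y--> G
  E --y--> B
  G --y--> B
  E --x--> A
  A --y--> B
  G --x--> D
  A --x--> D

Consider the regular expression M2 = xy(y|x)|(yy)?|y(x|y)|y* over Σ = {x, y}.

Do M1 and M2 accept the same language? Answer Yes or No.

No

The string yxyy is accepted by M1 but rejected by M2.
So L(M1) ≠ L(M2).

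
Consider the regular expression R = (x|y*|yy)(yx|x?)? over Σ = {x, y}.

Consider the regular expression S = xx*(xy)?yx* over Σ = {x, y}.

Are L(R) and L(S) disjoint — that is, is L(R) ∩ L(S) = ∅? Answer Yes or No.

The string xyx is accepted by both R and S.
Hence L(R) ∩ L(S) ≠ ∅.

No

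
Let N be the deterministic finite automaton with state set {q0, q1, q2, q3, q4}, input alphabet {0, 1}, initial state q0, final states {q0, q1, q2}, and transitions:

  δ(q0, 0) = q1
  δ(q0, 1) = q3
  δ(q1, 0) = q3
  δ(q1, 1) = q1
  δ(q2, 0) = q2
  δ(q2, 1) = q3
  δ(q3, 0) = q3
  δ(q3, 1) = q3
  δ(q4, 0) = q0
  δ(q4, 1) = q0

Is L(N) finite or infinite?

infinite

State q1 is reachable from the start and can reach an accepting state, and it lies on the cycle q1 → q1.
Traversing that cycle any number of times yields accepted strings of unbounded length, so the language is infinite.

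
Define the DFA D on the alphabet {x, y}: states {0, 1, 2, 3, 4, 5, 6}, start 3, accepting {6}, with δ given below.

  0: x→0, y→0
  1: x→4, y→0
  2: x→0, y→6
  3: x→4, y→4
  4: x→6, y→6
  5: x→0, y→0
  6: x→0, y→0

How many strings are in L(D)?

The useful subgraph on states {3, 4, 6} is acyclic, so L(D) is finite; the longest accepting path visits 3 useful states, giving maximum string length 2.
Counting accepting paths from 3 by length: 4 of length 2. Total 4.

4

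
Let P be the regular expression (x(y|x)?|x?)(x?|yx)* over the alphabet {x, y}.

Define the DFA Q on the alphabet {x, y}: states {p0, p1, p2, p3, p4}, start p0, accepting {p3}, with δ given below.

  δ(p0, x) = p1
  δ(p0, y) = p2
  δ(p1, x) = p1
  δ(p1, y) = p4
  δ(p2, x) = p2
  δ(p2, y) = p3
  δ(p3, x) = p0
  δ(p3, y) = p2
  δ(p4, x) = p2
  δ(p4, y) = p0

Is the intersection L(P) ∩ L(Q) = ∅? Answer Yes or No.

Converting the expression P to a DFA (subset construction, then merging equivalent states) gives the minimal DFA with states {r0, r1, r2, r3, r4}, start state r0, accepting states {r0, r1, r3} and transitions r0: x→r1, y→r2; r1: x→r3, y→r3; r2: x→r3, y→r4; r3: x→r3, y→r2; r4: x→r4, y→r4.
Exploring the product automaton P × Q from the start pair (r0, p0), following both machines on each input symbol, reaches 15 state pairs: (r0, p0), (r1, p1), (r2, p2), (r3, p1), (r3, p4), (r3, p2), (r4, p3), (r2, p4), (r2, p0), (r2, p3), (r4, p0), (r4, p2), (r3, p0), (r4, p1), (r4, p4).
P accepts in {r0, r1, r3} and Q accepts in {p3}; no reachable pair has both components accepting, so no string drives both machines to acceptance simultaneously and L(P) ∩ L(Q) = ∅.
So no string is accepted by both, and the intersection is empty.

Yes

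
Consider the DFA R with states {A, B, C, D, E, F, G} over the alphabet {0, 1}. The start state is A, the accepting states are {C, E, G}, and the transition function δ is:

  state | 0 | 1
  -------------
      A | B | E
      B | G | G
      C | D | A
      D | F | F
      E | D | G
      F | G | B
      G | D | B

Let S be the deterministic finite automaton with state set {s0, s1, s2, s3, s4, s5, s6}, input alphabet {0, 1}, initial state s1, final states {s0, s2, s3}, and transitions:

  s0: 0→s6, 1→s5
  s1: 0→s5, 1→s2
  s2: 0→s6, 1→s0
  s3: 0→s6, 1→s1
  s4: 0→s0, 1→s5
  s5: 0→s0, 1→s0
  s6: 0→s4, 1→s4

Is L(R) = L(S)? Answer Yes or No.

Yes

Exploring the product automaton R × S from the start pair (A, s1), following both machines on each input symbol, reaches 6 state pairs: (A, s1), (B, s5), (E, s2), (G, s0), (D, s6), (F, s4).
R accepts in {C, E, G} and S accepts in {s0, s2, s3}. In every reachable pair the two components are either both accepting — (E, s2), (G, s0) — or both non-accepting, so no string is accepted by exactly one of the machines: L(R) \ L(S) and L(S) \ L(R) are both empty.
Hence every string is accepted by R iff it is accepted by S, and the two languages coincide.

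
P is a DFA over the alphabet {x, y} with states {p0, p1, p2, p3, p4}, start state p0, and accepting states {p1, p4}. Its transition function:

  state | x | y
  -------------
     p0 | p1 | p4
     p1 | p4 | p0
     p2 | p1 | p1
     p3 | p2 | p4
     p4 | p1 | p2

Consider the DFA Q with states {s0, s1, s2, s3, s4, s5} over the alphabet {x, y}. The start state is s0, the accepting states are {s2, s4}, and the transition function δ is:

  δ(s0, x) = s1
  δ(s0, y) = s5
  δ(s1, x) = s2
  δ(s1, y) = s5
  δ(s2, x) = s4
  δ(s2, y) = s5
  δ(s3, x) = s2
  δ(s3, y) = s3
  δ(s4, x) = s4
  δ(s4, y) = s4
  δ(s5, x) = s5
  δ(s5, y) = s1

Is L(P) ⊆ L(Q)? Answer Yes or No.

The string x is in L(P) but not in L(Q).
So L(P) ⊄ L(Q).

No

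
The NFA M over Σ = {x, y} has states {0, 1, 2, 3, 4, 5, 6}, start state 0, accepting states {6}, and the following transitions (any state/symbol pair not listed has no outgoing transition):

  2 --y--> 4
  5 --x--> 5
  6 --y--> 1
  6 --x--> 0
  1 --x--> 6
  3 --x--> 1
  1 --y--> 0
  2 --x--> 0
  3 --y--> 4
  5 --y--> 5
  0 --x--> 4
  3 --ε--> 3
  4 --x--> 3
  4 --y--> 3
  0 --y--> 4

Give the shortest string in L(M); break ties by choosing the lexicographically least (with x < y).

A breadth-first search from 0 reaches an accepting state first via the path 0 → 4 → 3 → 1 → 6 on input xxxx.
No string of length < 4 is accepted (BFS exhausts all shorter strings without reaching an accepting state), and xxxx is the lexicographically least accepting string of length 4.

xxxx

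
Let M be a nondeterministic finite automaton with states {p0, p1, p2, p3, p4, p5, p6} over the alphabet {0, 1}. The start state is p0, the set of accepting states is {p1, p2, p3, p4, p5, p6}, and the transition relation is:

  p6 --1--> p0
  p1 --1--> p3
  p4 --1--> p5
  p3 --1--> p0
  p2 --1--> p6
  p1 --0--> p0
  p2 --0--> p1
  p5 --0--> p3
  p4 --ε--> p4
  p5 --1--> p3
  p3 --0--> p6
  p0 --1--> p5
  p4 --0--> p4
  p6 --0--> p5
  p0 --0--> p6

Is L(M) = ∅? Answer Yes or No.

No

The string 0 is accepted: the run p0 → p6 ends in the accepting state p6.
Since at least one string is accepted, L(M) is not empty.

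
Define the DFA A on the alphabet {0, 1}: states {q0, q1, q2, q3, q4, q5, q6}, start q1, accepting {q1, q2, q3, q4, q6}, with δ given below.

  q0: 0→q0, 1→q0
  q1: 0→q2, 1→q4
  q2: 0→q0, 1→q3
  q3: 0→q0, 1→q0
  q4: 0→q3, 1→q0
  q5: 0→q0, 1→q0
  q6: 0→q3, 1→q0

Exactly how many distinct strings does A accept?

5

The useful subgraph on states {q1, q2, q3, q4} is acyclic, so L(A) is finite; the longest accepting path visits 3 useful states, giving maximum string length 2.
Counting accepting paths from q1 by length: 1 of length 0, 2 of length 1, 2 of length 2. Total 5.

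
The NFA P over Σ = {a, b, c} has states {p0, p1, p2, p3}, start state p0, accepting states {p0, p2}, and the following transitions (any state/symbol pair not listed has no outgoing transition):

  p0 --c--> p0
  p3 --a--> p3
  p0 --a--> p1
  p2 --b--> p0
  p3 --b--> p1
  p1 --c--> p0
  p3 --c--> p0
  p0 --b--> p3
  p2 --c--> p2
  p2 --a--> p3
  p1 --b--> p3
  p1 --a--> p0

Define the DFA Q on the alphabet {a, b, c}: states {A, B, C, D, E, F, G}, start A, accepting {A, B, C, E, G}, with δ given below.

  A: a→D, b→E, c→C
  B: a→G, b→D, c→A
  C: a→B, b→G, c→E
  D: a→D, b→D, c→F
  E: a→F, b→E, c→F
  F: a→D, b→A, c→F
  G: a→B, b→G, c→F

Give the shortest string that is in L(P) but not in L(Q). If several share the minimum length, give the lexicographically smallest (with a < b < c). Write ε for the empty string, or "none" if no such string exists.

aa

The string aa is accepted by P but not by Q.
No shorter string lies in the difference, and aa is the lexicographically first length-2 string in L(P) \ L(Q).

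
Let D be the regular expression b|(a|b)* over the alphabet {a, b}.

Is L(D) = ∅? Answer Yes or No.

No

The empty string ε matches the expression, so it belongs to L(D).
Since L(D) contains at least one string, it is not empty.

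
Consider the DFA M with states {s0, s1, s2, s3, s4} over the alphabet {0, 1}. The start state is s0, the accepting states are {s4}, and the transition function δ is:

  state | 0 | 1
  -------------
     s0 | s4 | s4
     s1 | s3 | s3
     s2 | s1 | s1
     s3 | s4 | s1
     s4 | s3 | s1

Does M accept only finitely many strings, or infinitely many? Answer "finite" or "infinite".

State s1 is reachable from the start and can reach an accepting state, and it lies on the cycle s1 → s3 → s1.
Traversing that cycle any number of times yields accepted strings of unbounded length, so the language is infinite.

infinite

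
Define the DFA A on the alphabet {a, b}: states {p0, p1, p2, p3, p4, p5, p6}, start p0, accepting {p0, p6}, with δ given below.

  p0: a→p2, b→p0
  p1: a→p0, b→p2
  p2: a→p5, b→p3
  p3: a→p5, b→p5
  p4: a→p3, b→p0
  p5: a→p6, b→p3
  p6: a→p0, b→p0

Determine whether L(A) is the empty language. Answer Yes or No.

The empty string ε is accepted: the run p0 ends in the accepting state p0.
Since at least one string is accepted, L(A) is not empty.

No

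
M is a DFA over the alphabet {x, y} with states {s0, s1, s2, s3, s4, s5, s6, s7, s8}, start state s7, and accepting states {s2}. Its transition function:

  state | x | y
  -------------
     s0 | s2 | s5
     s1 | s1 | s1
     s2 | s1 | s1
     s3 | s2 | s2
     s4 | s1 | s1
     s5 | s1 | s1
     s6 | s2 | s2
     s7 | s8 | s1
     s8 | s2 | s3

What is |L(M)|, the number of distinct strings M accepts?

3

The useful subgraph on states {s2, s3, s7, s8} is acyclic, so L(M) is finite; the longest accepting path visits 4 useful states, giving maximum string length 3.
Counting accepting paths from s7 by length: 1 of length 2, 2 of length 3. Total 3.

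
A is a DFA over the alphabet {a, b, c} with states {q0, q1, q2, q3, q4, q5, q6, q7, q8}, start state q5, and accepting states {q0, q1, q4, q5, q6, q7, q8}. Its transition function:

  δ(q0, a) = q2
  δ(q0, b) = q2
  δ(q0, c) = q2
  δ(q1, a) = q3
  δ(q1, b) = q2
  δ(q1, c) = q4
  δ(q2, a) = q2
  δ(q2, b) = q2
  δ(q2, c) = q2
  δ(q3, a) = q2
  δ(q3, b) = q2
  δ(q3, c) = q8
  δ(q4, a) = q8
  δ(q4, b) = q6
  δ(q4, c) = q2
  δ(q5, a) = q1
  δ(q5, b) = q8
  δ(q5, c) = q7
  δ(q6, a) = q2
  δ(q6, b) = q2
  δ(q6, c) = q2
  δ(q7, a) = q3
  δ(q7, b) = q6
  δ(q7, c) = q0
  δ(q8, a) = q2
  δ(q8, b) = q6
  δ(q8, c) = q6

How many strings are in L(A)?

19

The useful subgraph on states {q0, q1, q3, q4, q5, q6, q7, q8} is acyclic, so L(A) is finite; the longest accepting path visits 5 useful states, giving maximum string length 4.
Counting accepting paths from q5 by length: 1 of length 0, 3 of length 1, 5 of length 2, 4 of length 3, 6 of length 4. Total 19.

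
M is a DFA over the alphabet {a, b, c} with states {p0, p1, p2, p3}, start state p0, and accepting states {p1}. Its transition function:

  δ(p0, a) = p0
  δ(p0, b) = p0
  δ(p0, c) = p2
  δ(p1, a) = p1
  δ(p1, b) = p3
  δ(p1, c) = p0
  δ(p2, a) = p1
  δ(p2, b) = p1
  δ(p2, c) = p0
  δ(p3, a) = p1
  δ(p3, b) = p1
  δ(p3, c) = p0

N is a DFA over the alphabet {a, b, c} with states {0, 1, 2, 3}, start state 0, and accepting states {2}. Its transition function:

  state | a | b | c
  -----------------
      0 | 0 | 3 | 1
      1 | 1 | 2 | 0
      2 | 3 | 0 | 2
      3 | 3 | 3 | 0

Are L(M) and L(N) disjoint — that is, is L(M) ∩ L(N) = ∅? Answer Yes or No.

The string cb is accepted by both M and N.
Hence L(M) ∩ L(N) ≠ ∅.

No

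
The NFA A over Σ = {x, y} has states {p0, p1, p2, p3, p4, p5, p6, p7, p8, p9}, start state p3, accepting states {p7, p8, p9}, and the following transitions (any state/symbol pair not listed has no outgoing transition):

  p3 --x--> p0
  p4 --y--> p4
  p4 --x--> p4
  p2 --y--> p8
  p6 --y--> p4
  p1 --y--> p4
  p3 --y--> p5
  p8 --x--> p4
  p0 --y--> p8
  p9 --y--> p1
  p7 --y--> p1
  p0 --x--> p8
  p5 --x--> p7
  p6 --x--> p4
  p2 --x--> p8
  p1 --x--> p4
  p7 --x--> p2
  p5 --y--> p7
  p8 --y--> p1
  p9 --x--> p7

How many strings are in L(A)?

The useful subgraph on states {p0, p2, p3, p5, p7, p8} is acyclic, so L(A) is finite; the longest accepting path visits 5 useful states, giving maximum string length 4.
Counting accepting paths from p3 by length: 4 of length 2, 4 of length 4. Total 8.

8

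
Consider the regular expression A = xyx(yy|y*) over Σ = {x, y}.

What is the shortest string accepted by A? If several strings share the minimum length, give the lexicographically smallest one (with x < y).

By inspection of the expression, no string of length less than 3 matches, and xyx is the lexicographically first match of length 3.

xyx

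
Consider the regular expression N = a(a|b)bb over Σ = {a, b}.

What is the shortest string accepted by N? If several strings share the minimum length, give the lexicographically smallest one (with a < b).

aabb

By inspection of the expression, no string of length less than 4 matches, and aabb is the lexicographically first match of length 4.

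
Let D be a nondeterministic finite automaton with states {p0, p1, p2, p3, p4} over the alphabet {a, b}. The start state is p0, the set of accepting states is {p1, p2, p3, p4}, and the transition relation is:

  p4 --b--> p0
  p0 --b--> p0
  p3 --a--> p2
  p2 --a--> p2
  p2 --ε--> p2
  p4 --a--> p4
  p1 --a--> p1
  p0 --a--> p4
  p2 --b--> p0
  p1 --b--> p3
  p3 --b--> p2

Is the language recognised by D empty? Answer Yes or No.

No

The string a is accepted: the run p0 → p4 ends in the accepting state p4.
Since at least one string is accepted, L(D) is not empty.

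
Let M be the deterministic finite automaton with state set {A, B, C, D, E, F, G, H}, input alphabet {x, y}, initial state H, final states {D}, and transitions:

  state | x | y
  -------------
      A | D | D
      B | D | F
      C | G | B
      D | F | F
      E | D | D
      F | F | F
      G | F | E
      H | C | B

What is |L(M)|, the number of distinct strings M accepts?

4

The useful subgraph on states {B, C, D, E, G, H} is acyclic, so L(M) is finite; the longest accepting path visits 5 useful states, giving maximum string length 4.
Counting accepting paths from H by length: 1 of length 2, 1 of length 3, 2 of length 4. Total 4.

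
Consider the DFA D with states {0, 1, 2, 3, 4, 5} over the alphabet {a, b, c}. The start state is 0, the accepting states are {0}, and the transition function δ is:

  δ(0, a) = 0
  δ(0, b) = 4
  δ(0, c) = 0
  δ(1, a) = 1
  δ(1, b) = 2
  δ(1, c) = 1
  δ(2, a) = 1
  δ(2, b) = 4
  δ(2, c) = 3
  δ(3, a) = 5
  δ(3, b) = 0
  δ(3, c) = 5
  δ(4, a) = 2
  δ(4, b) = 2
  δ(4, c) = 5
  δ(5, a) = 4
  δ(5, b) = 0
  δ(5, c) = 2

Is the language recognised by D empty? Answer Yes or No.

No

The empty string ε is accepted: the run 0 ends in the accepting state 0.
Since at least one string is accepted, L(D) is not empty.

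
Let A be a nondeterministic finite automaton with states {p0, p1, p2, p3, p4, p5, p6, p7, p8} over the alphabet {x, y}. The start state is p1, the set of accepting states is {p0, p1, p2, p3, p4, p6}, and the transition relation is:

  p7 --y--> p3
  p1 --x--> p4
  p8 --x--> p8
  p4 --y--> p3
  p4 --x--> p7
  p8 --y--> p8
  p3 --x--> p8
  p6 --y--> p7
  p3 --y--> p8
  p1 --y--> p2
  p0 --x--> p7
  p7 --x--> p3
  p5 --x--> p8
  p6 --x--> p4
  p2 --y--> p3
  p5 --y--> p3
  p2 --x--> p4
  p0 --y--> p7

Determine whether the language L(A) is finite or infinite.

finite

The useful states (reachable from p1 and able to reach an accepting state) are {p1, p2, p3, p4, p7}.
Restricted to these states the transition graph has no cycle, so every accepting path has bounded length and L is finite.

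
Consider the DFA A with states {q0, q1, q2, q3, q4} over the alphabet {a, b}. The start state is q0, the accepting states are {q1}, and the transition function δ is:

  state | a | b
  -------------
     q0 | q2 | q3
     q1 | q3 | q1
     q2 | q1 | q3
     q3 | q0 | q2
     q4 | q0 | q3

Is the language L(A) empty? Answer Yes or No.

No

The string aa is accepted: the run q0 → q2 → q1 ends in the accepting state q1.
Since at least one string is accepted, L(A) is not empty.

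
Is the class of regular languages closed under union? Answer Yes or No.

Given DFAs for L₁ and L₂, run them in parallel: the product automaton on Q₁ × Q₂ that accepts when either component is accepting recognises L₁ ∪ L₂ (equivalently, R₁ | R₂ is a regular expression for it).
So the regular languages are closed under union.

Yes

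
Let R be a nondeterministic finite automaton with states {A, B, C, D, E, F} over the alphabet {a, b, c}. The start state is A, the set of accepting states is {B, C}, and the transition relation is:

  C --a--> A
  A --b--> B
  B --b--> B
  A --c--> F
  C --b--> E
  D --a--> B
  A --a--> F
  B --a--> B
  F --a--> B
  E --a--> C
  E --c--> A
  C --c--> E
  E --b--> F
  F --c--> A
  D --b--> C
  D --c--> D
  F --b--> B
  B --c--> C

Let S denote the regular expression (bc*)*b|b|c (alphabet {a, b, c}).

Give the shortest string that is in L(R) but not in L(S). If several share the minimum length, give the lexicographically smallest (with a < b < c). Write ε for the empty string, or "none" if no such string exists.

The string aa is accepted by R but not by S.
No shorter string lies in the difference, and aa is the lexicographically first length-2 string in L(R) \ L(S).

aa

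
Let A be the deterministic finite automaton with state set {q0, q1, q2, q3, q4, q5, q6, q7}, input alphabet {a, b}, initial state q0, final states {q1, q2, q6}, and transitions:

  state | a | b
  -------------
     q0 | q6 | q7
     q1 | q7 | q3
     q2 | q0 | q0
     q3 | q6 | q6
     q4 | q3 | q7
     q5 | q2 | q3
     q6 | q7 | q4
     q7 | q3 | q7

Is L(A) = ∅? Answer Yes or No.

The string a is accepted: the run q0 → q6 ends in the accepting state q6.
Since at least one string is accepted, L(A) is not empty.

No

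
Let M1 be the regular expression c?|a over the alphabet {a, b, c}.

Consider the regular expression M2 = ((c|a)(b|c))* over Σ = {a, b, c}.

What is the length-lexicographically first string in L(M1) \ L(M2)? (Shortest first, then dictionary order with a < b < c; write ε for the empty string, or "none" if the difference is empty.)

a

The string a is accepted by M1 but not by M2.
No shorter string lies in the difference, and a is the lexicographically first length-1 string in L(M1) \ L(M2).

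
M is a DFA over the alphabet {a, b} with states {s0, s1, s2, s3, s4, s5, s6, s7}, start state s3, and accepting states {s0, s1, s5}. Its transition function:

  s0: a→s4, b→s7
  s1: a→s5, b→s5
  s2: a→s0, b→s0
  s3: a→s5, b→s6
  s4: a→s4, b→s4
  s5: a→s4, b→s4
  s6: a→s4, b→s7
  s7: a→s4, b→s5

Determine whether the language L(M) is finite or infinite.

The useful states (reachable from s3 and able to reach an accepting state) are {s3, s5, s6, s7}.
Restricted to these states the transition graph has no cycle, so every accepting path has bounded length and L is finite.

finite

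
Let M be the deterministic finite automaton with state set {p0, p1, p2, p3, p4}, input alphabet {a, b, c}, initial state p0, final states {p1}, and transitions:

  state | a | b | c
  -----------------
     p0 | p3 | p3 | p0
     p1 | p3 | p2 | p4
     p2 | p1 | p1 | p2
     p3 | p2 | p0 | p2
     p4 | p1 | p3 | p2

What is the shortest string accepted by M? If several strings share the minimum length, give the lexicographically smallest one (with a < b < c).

aaa

A breadth-first search from p0 reaches an accepting state first via the path p0 → p3 → p2 → p1 on input aaa.
No string of length < 3 is accepted (BFS exhausts all shorter strings without reaching an accepting state), and aaa is the lexicographically least accepting string of length 3.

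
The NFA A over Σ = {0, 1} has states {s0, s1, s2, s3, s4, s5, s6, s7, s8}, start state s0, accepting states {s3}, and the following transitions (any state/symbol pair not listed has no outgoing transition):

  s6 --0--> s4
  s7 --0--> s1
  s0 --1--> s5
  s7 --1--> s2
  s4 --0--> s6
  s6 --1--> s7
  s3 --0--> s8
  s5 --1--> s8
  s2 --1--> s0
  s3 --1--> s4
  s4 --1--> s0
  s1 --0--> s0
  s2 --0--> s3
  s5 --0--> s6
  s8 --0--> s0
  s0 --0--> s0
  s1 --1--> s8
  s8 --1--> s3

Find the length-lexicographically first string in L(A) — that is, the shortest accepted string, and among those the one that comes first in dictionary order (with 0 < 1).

A breadth-first search from s0 reaches an accepting state first via the path s0 → s5 → s8 → s3 on input 111.
No string of length < 3 is accepted (BFS exhausts all shorter strings without reaching an accepting state), and 111 is the lexicographically least accepting string of length 3.

111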